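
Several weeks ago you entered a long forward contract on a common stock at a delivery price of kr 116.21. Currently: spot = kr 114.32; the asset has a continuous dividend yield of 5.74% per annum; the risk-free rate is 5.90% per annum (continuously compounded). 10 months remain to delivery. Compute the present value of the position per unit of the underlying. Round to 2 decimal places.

Current fair forward for the remaining 10 months: F = S·e^((r − q)·T), (r − q) = 0.0590 − 0.0574 = 0.0016
F = 114.32 · e^(0.0016 × 10/12) = 114.32 × 1.001334 = 114.4725
Value of long forward = (F − K)·e^(−rT) = (114.4725 − 116.21) · e^(−0.0590·10/12)
= -1.7375 × 0.952022 = -1.65

-kr 1.65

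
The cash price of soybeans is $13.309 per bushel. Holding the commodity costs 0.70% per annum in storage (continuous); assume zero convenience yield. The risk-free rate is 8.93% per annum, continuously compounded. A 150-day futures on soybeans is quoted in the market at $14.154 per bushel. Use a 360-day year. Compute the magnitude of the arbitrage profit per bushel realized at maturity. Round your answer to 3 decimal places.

$0.300 per bushel

Fair futures: F* = S·e^(carry·T), with carry = (r + u) = 0.0893 + 0.0070 = 0.0963
F* = 13.309 · e^(0.0963 × 150/360) = 13.309 · e^0.040125 = 13.309 × 1.040941 = $13.8539
Market $14.154 > fair $13.8539: forward overpriced → cash-and-carry (buy spot, short the forward).
At maturity, profit = |F_mkt − F*| = |14.154 − 13.8539| = $0.300 per bushel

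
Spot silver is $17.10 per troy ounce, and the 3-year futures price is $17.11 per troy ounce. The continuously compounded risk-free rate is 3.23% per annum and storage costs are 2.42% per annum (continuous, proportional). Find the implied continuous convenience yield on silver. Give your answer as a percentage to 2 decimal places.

5.63%

F = S·e^((r+u−y)T) ⇒ (r+u−y) = ln(F/S)/T
ln(17.11/17.10) = 0.000585; /T ⇒ 0.000195
y = r + u − ln(F/S)/T = 0.0323 + 0.0242 − 0.000195 = 0.056305
y = 5.63%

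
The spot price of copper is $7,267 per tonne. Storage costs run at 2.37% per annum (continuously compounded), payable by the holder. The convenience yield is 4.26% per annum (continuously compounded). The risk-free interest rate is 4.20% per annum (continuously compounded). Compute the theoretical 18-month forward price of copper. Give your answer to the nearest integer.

Net carry = r + u − y = 0.0420 + 0.0237 − 0.0426 = 0.0231
F = S·e^((r+u−y)T) = 7267 · e^(0.0231 × 18/12) = 7267 · e^0.034650
= 7267 × 1.035257 = $7,523 per tonne

$7,523 per tonne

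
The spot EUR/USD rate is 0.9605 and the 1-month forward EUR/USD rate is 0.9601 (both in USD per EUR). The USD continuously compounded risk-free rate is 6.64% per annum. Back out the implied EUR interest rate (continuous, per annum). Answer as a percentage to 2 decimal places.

7.14%

F = S·e^((r_USD − r_EUR)T) ⇒ r_EUR = r_USD − ln(F/S)/T
ln(0.9601/0.9605) = -0.000417; /(1/12) = -0.005004
r_EUR = 0.0664 + 0.005004 = 0.071404
r_EUR = 7.14%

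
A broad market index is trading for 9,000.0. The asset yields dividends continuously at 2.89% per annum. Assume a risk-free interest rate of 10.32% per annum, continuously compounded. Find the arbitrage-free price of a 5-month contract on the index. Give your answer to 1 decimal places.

9,283.0

F = S·e^((r − q)T) = 9000.0 · e^((0.1032 − 0.0289) × 5/12)
= 9000.0 · e^0.030958 = 9000.0 × 1.031442
F = 9,283.0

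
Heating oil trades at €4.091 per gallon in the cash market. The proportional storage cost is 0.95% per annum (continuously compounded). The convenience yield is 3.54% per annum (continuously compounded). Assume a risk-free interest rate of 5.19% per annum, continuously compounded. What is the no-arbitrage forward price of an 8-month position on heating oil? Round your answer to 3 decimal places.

Net carry = r + u − y = 0.0519 + 0.0095 − 0.0354 = 0.0260
F = S·e^((r+u−y)T) = 4.091 · e^(0.0260 × 8/12) = 4.091 · e^0.017333
= 4.091 × 1.017484 = €4.163 per gallon

€4.163 per gallon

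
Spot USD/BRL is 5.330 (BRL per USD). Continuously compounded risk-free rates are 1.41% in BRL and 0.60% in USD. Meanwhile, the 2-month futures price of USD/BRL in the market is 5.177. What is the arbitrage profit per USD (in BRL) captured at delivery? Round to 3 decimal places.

Fair futures: F* = S·e^(carry·T), with carry = (r_BRL − r_USD) = 0.0141 − 0.0060 = 0.0081
F* = 5.330 · e^(0.0081 × 2/12) = 5.330 · e^0.001350 = 5.330 × 1.001351 = 5.3372
Market 5.177 < fair 5.3372: forward underpriced → reverse cash-and-carry (short spot, go long the forward).
At maturity, profit = |F_mkt − F*| = |5.177 − 5.3372| = 0.160 per USD (in BRL)

0.160 per USD (in BRL)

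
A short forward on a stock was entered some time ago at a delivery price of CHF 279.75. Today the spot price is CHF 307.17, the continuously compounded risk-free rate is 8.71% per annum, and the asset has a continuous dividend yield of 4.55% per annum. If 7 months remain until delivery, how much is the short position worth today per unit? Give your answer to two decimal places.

-CHF 33.23

Current fair forward for the remaining 7 months: F = S·e^((r − q)·T), (r − q) = 0.0871 − 0.0455 = 0.0416
F = 307.17 · e^(0.0416 × 7/12) = 307.17 × 1.024563 = 314.7150
Value of long forward = (F − K)·e^(−rT) = (314.7150 − 279.75) · e^(−0.0871·7/12)
= 34.9650 × 0.950461 = 33.23
Short position value = −(long value) = -CHF 33.23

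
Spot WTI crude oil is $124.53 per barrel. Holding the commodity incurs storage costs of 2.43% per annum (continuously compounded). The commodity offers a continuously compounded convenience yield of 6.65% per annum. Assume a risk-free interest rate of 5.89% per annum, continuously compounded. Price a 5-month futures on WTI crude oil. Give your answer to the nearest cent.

$125.40 per barrel

Net carry = r + u − y = 0.0589 + 0.0243 − 0.0665 = 0.0167
F = S·e^((r+u−y)T) = 124.53 · e^(0.0167 × 5/12) = 124.53 · e^0.006958
= 124.53 × 1.006982 = $125.40 per barrel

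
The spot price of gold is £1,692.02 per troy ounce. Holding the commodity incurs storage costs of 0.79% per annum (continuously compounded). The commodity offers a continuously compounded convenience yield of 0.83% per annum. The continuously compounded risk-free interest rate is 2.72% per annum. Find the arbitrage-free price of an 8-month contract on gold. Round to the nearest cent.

Net carry = r + u − y = 0.0272 + 0.0079 − 0.0083 = 0.0268
F = S·e^((r+u−y)T) = 1692.02 · e^(0.0268 × 8/12) = 1692.02 · e^0.01786667
= 1692.02 × 1.01802723 = £1,722.52 per troy ounce

£1,722.52 per troy ounce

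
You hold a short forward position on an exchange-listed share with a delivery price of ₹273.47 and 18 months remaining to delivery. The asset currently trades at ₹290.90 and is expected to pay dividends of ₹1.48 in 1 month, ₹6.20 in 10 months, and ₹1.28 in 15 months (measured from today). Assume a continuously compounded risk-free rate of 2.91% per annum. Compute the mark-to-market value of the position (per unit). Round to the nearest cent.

-₹20.35

PV(remaining dividends) I = 1.48·e^(−0.0291·1/12) + 6.20·e^(−0.0291·10/12) + 1.28·e^(−0.0291·15/12) = 8.7622
Current forward F = (S − I)·e^(rT) = (290.90 − 8.7622)·e^(0.0291·18/12) = 282.1378 × 1.044617 = 294.7259
Value (long) = (F − K)·e^(−rT) = (294.7259 − 273.47) × 0.957289 = 20.3480
Short position value = −(long value) = -₹20.35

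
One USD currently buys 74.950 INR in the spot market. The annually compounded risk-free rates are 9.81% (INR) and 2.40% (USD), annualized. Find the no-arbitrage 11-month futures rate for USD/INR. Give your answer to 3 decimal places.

By covered interest parity, F = S · (1+r_INR)^T / (1+r_USD)^T
= 74.950 × 1.089570 / 1.021978 = 74.950 × 1.066138
F = 79.907 INR per USD

79.907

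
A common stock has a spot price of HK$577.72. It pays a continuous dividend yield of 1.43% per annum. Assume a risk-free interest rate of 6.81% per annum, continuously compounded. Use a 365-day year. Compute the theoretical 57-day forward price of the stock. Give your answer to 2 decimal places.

HK$582.59

F = S·e^((r − q)T) = 577.72 · e^((0.0681 − 0.0143) × 57/365)
= 577.72 · e^0.008402 = 577.72 × 1.008437
F = HK$582.59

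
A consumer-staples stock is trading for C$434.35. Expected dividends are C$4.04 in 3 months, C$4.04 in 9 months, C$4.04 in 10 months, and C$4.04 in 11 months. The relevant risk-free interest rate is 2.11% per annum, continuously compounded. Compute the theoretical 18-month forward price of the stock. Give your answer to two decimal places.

C$431.88

PV(dividends) I = 4.04·e^(−0.0211·3/12) + 4.04·e^(−0.0211·9/12) + 4.04·e^(−0.0211·10/12) + 4.04·e^(−0.0211·11/12)
I = 4.0187 + 3.9766 + 3.9696 + 3.9626 = 15.9275
F = (S − I)·e^(rT) = (434.35 − 15.9275) · e^(0.0211·18/12)
= 418.4225 · e^0.031650 = 418.4225 × 1.032156 = C$431.88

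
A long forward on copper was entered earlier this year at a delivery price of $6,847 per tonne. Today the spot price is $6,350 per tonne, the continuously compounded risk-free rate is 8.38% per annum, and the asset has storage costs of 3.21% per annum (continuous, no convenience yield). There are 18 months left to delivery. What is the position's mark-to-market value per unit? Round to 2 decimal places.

$625.01 per tonne

Current fair forward for the remaining 18 months: F = S·e^((r + u)·T), (r + u) = 0.0838 + 0.0321 = 0.1159
F = 6350 · e^(0.1159 × 18/12) = 6350 × 1.18987707 = 7555.7194
Value of long forward = (F − K)·e^(−rT) = (7555.7194 − 6847) · e^(−0.0838·18/12)
= 708.7194 × 0.88187937 = 625.01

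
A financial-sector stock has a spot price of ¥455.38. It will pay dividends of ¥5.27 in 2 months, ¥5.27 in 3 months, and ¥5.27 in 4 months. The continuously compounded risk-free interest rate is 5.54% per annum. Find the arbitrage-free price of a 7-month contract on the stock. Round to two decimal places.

¥454.23

PV(dividends) I = 5.27·e^(−0.0554·2/12) + 5.27·e^(−0.0554·3/12) + 5.27·e^(−0.0554·4/12)
I = 5.2216 + 5.1975 + 5.1736 = 15.5927
F = (S − I)·e^(rT) = (455.38 − 15.5927) · e^(0.0554·7/12)
= 439.7873 · e^0.032317 = 439.7873 × 1.032845 = ¥454.23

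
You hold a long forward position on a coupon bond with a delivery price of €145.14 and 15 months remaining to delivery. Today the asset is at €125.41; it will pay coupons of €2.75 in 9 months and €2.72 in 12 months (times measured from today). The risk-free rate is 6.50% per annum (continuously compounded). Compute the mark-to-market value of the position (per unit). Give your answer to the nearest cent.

-€13.57

PV(remaining coupons) I = 2.75·e^(−0.0650·9/12) + 2.72·e^(−0.0650·12/12) = 5.1680
Current forward F = (S − I)·e^(rT) = (125.41 − 5.1680)·e^(0.0650·15/12) = 120.2420 × 1.084642 = 130.4195
Value (long) = (F − K)·e^(−rT) = (130.4195 − 145.14) × 0.921963 = -13.5718
Value = -€13.57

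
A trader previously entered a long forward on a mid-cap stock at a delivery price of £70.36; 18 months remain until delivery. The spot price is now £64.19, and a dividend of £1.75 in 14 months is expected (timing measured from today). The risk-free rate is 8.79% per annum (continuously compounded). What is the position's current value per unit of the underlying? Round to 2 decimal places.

PV(remaining dividends) I = 1.75·e^(−0.0879·14/12) = 1.5794
Current forward F = (S − I)·e^(rT) = (64.19 − 1.5794)·e^(0.0879·18/12) = 62.6106 × 1.140937 = 71.4348
Value (long) = (F − K)·e^(−rT) = (71.4348 − 70.36) × 0.876472 = 0.9420
Value = £0.94

£0.94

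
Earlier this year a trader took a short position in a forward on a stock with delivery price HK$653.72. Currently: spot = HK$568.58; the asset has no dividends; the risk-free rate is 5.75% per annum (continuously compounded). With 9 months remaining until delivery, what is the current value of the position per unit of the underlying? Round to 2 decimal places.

HK$57.55

Current fair forward for the remaining 9 months: F = S·e^(r·T), r = 0.0575
F = 568.58 · e^(0.0575 × 9/12) = 568.58 × 1.044068 = 593.6362
Value of long forward = (F − K)·e^(−rT) = (593.6362 − 653.72) · e^(−0.0575·9/12)
= -60.0838 × 0.957792 = -57.55
Short position value = −(long value) = HK$57.55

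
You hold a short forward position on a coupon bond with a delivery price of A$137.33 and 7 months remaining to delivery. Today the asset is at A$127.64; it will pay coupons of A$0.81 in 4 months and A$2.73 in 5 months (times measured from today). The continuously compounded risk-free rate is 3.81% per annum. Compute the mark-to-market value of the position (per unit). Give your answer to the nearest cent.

A$10.16

PV(remaining coupons) I = 0.81·e^(−0.0381·4/12) + 2.73·e^(−0.0381·5/12) = 3.4868
Current forward F = (S − I)·e^(rT) = (127.64 − 3.4868)·e^(0.0381·7/12) = 124.1532 × 1.022474 = 126.9434
Value (long) = (F − K)·e^(−rT) = (126.9434 − 137.33) × 0.978020 = -10.1583
Short position value = −(long value) = A$10.16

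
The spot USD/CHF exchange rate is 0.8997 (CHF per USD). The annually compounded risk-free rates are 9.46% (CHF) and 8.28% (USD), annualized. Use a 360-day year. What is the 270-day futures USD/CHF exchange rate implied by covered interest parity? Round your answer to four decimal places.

By covered interest parity, F = S · (1+r_CHF)^T / (1+r_USD)^T
= 0.8997 × 1.070142 / 1.061478 = 0.8997 × 1.008162
F = 0.9070 CHF per USD

0.9070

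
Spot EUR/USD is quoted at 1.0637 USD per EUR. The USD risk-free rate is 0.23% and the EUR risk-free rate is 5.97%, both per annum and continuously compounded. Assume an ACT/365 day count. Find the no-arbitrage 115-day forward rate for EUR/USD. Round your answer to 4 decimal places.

1.0446

F = S·e^((r_USD − r_EUR)T) = 1.0637 · e^((0.0023 − 0.0597) × 115/365)
= 1.0637 · e^-0.018085 = 1.0637 × 0.982078
F = 1.0446 USD per EUR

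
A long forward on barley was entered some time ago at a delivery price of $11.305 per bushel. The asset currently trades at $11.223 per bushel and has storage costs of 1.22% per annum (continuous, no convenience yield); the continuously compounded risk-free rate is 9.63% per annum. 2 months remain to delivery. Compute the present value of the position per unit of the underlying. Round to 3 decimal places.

Current fair forward for the remaining 2 months: F = S·e^((r + u)·T), (r + u) = 0.0963 + 0.0122 = 0.1085
F = 11.223 · e^(0.1085 × 2/12) = 11.223 × 1.018248 = 11.4278
Value of long forward = (F − K)·e^(−rT) = (11.4278 − 11.305) · e^(−0.0963·2/12)
= 0.1228 × 0.984078 = 0.121

$0.121 per bushel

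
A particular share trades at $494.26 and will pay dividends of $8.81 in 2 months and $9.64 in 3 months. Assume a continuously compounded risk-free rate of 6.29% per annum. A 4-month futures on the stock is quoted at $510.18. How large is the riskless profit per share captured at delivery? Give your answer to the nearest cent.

$24.04 per share

PV(dividends) I = 8.81·e^(−0.0629·2/12) + 9.64·e^(−0.0629·3/12) = 18.2077
Fair futures F* = (S − I)·e^(rT) = (494.26 − 18.2077)·e^0.020967 = 476.0523 × 1.021188 = 486.1389
Market $510.18 > fair 486.1389: forward overpriced → cash-and-carry (borrow at r, buy the stock and collect the dividends, short the forward).
Profit at T = |F_mkt − F*| = |510.18 − 486.1389| = $24.04 per share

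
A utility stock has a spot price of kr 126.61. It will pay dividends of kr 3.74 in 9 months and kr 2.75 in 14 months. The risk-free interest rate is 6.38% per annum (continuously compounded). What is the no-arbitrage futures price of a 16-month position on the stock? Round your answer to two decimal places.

PV(dividends) I = 3.74·e^(−0.0638·9/12) + 2.75·e^(−0.0638·14/12)
I = 3.5653 + 2.5527 = 6.1180
F = (S − I)·e^(rT) = (126.61 − 6.1180) · e^(0.0638·16/12)
= 120.4920 · e^0.085067 = 120.4920 × 1.088790 = kr 131.19

kr 131.19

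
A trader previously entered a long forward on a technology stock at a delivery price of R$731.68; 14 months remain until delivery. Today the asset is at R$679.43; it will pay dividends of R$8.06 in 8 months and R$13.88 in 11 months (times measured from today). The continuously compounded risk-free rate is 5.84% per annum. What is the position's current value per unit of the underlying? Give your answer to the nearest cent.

-R$24.97

PV(remaining dividends) I = 8.06·e^(−0.0584·8/12) + 13.88·e^(−0.0584·11/12) = 20.9087
Current forward F = (S − I)·e^(rT) = (679.43 − 20.9087)·e^(0.0584·14/12) = 658.5213 × 1.070508 = 704.9523
Value (long) = (F − K)·e^(−rT) = (704.9523 − 731.68) × 0.934136 = -24.9673
Value = -R$24.97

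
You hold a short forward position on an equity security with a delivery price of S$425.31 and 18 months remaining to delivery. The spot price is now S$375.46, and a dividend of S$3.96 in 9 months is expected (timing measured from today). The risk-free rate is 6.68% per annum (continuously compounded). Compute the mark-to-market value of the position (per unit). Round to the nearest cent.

PV(remaining dividends) I = 3.96·e^(−0.0668·9/12) = 3.7665
Current forward F = (S − I)·e^(rT) = (375.46 − 3.7665)·e^(0.0668·18/12) = 371.6935 × 1.105392 = 410.8670
Value (long) = (F − K)·e^(−rT) = (410.8670 − 425.31) × 0.904656 = -13.0659
Short position value = −(long value) = S$13.07

S$13.07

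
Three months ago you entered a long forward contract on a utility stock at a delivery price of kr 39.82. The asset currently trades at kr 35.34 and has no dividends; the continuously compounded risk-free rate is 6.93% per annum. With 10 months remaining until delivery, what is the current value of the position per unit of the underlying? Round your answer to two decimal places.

-kr 2.25

Current fair forward for the remaining 10 months: F = S·e^(r·T), r = 0.0693
F = 35.34 · e^(0.0693 × 10/12) = 35.34 × 1.059450 = 37.4410
Value of long forward = (F − K)·e^(−rT) = (37.4410 − 39.82) · e^(−0.0693·10/12)
= -2.3790 × 0.943886 = -2.25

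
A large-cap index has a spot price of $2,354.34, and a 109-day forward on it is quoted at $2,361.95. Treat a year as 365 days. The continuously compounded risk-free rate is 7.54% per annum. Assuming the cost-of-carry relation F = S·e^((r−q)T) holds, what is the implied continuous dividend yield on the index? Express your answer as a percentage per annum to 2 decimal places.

6.46%

From F = S·e^((r−q)T): (r − q) = ln(F/S)/T
ln(2361.95/2354.34) = ln(1.003232) = 0.003227
(r − q) = 0.003227 / (109/365) = 0.010806
q = r − ln(F/S)/T = 0.0754 − 0.010806 = 0.064594
q = 6.46%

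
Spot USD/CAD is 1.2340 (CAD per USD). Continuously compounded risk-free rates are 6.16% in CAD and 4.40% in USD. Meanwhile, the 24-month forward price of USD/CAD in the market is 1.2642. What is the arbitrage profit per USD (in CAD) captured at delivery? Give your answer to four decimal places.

0.0140 per USD (in CAD)

Fair forward: F* = S·e^(carry·T), with carry = (r_CAD − r_USD) = 0.0616 − 0.0440 = 0.0176
F* = 1.2340 · e^(0.0176 × 24/12) = 1.2340 · e^0.035200 = 1.2340 × 1.035827 = 1.2782
Market 1.2642 < fair 1.2782: forward underpriced → reverse cash-and-carry (short spot, go long the forward).
At maturity, profit = |F_mkt − F*| = |1.2642 − 1.2782| = 0.0140 per USD (in CAD)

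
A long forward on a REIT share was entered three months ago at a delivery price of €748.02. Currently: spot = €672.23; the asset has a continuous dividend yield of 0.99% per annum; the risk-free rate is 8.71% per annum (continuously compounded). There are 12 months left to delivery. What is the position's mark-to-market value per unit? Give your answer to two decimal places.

Current fair forward for the remaining 12 months: F = S·e^((r − q)·T), (r − q) = 0.0871 − 0.0099 = 0.0772
F = 672.23 · e^(0.0772 × 12/12) = 672.23 × 1.080258 = 726.1818
Value of long forward = (F − K)·e^(−rT) = (726.1818 − 748.02) · e^(−0.0871·12/12)
= -21.8382 × 0.916585 = -20.02

-€20.02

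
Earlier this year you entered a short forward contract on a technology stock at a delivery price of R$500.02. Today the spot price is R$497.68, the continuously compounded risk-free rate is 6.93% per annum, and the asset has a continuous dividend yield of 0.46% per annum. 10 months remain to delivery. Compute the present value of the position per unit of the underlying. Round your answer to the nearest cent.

-R$23.81

Current fair forward for the remaining 10 months: F = S·e^((r − q)·T), (r − q) = 0.0693 − 0.0046 = 0.0647
F = 497.68 · e^(0.0647 × 10/12) = 497.68 × 1.055397 = 525.2500
Value of long forward = (F − K)·e^(−rT) = (525.2500 − 500.02) · e^(−0.0693·10/12)
= 25.2300 × 0.943886 = 23.81
Short position value = −(long value) = -R$23.81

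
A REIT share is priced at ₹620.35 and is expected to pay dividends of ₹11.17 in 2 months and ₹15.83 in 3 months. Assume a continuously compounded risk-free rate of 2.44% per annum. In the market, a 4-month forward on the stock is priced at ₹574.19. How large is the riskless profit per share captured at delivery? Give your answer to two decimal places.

PV(dividends) I = 11.17·e^(−0.0244·2/12) + 15.83·e^(−0.0244·3/12) = 26.8584
Fair forward F* = (S − I)·e^(rT) = (620.35 − 26.8584)·e^0.008133 = 593.4916 × 1.008166 = 598.3381
Market ₹574.19 < fair 598.3381: forward underpriced → reverse cash-and-carry (short the stock, invest proceeds at r, pay the dividends, go long the forward).
Profit at T = |F_mkt − F*| = |574.19 − 598.3381| = ₹24.15 per share

₹24.15 per share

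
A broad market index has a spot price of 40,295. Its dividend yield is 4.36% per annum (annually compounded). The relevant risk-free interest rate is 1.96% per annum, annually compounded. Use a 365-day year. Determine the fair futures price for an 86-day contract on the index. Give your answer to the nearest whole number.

40,075

F = S · (1+r)^T / (1+q)^T
= 40295 × 1.004584 / 1.010106 = 40295 × 0.994533
F = 40,075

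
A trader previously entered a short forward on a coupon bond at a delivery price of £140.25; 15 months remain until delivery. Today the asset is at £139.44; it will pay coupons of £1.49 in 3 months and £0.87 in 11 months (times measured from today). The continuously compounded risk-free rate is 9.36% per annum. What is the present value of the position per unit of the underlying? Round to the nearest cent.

-£12.42

PV(remaining coupons) I = 1.49·e^(−0.0936·3/12) + 0.87·e^(−0.0936·11/12) = 2.2540
Current forward F = (S − I)·e^(rT) = (139.44 − 2.2540)·e^(0.0936·15/12) = 137.1860 × 1.124119 = 154.2134
Value (long) = (F − K)·e^(−rT) = (154.2134 − 140.25) × 0.889585 = 12.4216
Short position value = −(long value) = -£12.42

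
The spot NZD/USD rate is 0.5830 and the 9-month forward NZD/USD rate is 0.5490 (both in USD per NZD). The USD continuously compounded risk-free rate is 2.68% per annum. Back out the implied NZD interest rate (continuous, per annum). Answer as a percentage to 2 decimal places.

10.69%

F = S·e^((r_USD − r_NZD)T) ⇒ r_NZD = r_USD − ln(F/S)/T
ln(0.5490/0.5830) = -0.060089; /(9/12) = -0.080119
r_NZD = 0.0268 + 0.080119 = 0.106919
r_NZD = 10.69%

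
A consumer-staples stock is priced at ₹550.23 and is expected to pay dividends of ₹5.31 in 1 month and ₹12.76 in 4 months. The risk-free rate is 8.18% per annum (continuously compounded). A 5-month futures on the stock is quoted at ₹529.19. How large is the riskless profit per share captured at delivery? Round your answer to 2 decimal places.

₹21.81 per share

PV(dividends) I = 5.31·e^(−0.0818·1/12) + 12.76·e^(−0.0818·4/12) = 17.6907
Fair futures F* = (S − I)·e^(rT) = (550.23 − 17.6907)·e^0.034083 = 532.5393 × 1.034670 = 551.0024
Market ₹529.19 < fair 551.0024: forward underpriced → reverse cash-and-carry (short the stock, invest proceeds at r, pay the dividends, go long the forward).
Profit at T = |F_mkt − F*| = |529.19 − 551.0024| = ₹21.81 per share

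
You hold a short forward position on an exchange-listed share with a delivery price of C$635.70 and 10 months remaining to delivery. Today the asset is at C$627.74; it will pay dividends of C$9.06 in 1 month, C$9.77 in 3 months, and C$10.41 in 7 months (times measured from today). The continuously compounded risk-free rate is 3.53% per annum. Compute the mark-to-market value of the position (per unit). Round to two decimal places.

C$18.45

PV(remaining dividends) I = 9.06·e^(−0.0353·1/12) + 9.77·e^(−0.0353·3/12) + 10.41·e^(−0.0353·7/12) = 28.9154
Current forward F = (S − I)·e^(rT) = (627.74 − 28.9154)·e^(0.0353·10/12) = 598.8246 × 1.029854 = 616.7019
Value (long) = (F − K)·e^(−rT) = (616.7019 − 635.70) × 0.971012 = -18.4474
Short position value = −(long value) = C$18.45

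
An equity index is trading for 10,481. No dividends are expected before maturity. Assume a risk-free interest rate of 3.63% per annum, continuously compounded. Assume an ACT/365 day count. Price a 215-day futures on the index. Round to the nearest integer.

10,708

F = S·e^(rT) = 10481 · e^(0.0363 × 215/365)
= 10481 · e^0.021382 = 10481 × 1.021612
F = 10,708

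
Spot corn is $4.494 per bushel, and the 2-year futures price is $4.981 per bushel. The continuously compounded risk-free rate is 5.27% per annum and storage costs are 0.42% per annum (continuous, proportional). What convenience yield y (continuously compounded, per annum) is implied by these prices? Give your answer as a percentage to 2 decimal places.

0.55%

F = S·e^((r+u−y)T) ⇒ (r+u−y) = ln(F/S)/T
ln(4.981/4.494) = 0.102888; /T ⇒ 0.051444
y = r + u − ln(F/S)/T = 0.0527 + 0.0042 − 0.051444 = 0.005456
y = 0.55%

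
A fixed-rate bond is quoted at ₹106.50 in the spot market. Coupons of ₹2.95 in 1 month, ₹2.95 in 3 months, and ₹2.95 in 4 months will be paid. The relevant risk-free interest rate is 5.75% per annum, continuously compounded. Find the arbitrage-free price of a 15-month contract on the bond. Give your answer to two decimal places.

₹105.05

PV(coupons) I = 2.95·e^(−0.0575·1/12) + 2.95·e^(−0.0575·3/12) + 2.95·e^(−0.0575·4/12)
I = 2.9359 + 2.9079 + 2.8940 = 8.7378
F = (S − I)·e^(rT) = (106.50 − 8.7378) · e^(0.0575·15/12)
= 97.7622 · e^0.071875 = 97.7622 × 1.074521 = ₹105.05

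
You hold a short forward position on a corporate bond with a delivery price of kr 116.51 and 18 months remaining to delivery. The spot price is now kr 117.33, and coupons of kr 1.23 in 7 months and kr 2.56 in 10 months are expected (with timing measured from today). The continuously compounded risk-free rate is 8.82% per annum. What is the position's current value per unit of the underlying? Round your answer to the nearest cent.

-kr 11.71

PV(remaining coupons) I = 1.23·e^(−0.0882·7/12) + 2.56·e^(−0.0882·10/12) = 3.5469
Current forward F = (S − I)·e^(rT) = (117.33 − 3.5469)·e^(0.0882·18/12) = 113.7831 × 1.141451 = 129.8778
Value (long) = (F − K)·e^(−rT) = (129.8778 − 116.51) × 0.876078 = 11.7112
Short position value = −(long value) = -kr 11.71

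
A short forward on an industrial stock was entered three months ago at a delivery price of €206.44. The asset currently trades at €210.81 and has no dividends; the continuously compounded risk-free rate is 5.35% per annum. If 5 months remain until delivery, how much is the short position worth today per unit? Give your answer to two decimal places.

Current fair forward for the remaining 5 months: F = S·e^(r·T), r = 0.0535
F = 210.81 · e^(0.0535 × 5/12) = 210.81 × 1.022542 = 215.5621
Value of long forward = (F − K)·e^(−rT) = (215.5621 − 206.44) · e^(−0.0535·5/12)
= 9.1221 × 0.977955 = 8.92
Short position value = −(long value) = -€8.92

-€8.92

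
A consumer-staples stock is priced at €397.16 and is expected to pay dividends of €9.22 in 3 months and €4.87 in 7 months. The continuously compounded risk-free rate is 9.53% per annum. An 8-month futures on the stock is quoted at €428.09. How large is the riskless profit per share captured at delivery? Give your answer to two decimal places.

€19.38 per share

PV(dividends) I = 9.22·e^(−0.0953·3/12) + 4.87·e^(−0.0953·7/12) = 13.6096
Fair futures F* = (S − I)·e^(rT) = (397.16 − 13.6096)·e^0.063533 = 383.5504 × 1.065595 = 408.7094
Market €428.09 > fair 408.7094: forward overpriced → cash-and-carry (borrow at r, buy the stock and collect the dividends, short the forward).
Profit at T = |F_mkt − F*| = |428.09 − 408.7094| = €19.38 per share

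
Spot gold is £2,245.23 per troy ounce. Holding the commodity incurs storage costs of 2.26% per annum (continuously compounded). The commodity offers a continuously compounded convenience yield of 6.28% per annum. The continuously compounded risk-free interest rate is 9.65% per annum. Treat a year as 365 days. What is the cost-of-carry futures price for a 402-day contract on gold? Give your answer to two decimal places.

£2,388.86 per troy ounce

Net carry = r + u − y = 0.0965 + 0.0226 − 0.0628 = 0.0563
F = S·e^((r+u−y)T) = 2245.23 · e^(0.0563 × 402/365) = 2245.23 · e^0.06200712
= 2245.23 × 1.06396992 = £2,388.86 per troy ounce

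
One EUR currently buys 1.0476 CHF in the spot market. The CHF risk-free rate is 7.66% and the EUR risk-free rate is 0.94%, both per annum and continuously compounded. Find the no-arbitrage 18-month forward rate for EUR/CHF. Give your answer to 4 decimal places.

1.1587

F = S·e^((r_CHF − r_EUR)T) = 1.0476 · e^((0.0766 − 0.0094) × 18/12)
= 1.0476 · e^0.100800 = 1.0476 × 1.106055
F = 1.1587 CHF per EUR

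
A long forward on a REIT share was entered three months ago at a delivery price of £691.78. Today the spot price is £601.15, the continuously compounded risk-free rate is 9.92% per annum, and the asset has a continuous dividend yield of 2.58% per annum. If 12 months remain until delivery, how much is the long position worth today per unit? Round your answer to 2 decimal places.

Current fair forward for the remaining 12 months: F = S·e^((r − q)·T), (r − q) = 0.0992 − 0.0258 = 0.0734
F = 601.15 · e^(0.0734 × 12/12) = 601.15 × 1.076161 = 646.9342
Value of long forward = (F − K)·e^(−rT) = (646.9342 − 691.78) · e^(−0.0992·12/12)
= -44.8458 × 0.905562 = -40.61

-£40.61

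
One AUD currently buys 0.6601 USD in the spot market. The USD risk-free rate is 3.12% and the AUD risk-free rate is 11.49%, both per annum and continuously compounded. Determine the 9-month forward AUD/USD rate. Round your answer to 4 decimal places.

0.6199

F = S·e^((r_USD − r_AUD)T) = 0.6601 · e^((0.0312 − 0.1149) × 9/12)
= 0.6601 · e^-0.062775 = 0.6601 × 0.939155
F = 0.6199 USD per AUD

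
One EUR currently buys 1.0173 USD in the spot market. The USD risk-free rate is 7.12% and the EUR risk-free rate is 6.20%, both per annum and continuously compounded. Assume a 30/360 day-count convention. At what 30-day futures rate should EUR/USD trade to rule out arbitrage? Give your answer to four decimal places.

1.0181

F = S·e^((r_USD − r_EUR)T) = 1.0173 · e^((0.0712 − 0.0620) × 30/360)
= 1.0173 · e^0.000767 = 1.0173 × 1.000767
F = 1.0181 USD per EUR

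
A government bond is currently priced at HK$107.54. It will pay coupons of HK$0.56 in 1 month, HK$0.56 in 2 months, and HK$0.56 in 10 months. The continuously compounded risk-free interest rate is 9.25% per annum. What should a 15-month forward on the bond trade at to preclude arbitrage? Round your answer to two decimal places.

HK$118.90

PV(coupons) I = 0.56·e^(−0.0925·1/12) + 0.56·e^(−0.0925·2/12) + 0.56·e^(−0.0925·10/12)
I = 0.5557 + 0.5514 + 0.5185 = 1.6256
F = (S − I)·e^(rT) = (107.54 − 1.6256) · e^(0.0925·15/12)
= 105.9144 · e^0.115625 = 105.9144 × 1.122575 = HK$118.90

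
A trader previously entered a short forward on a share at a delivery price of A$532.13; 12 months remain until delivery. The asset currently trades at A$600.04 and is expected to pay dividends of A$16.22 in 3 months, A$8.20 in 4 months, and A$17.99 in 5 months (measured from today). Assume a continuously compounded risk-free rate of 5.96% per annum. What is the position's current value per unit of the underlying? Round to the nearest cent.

-A$57.13

PV(remaining dividends) I = 16.22·e^(−0.0596·3/12) + 8.20·e^(−0.0596·4/12) + 17.99·e^(−0.0596·5/12) = 41.5676
Current forward F = (S − I)·e^(rT) = (600.04 − 41.5676)·e^(0.0596·12/12) = 558.4724 × 1.061412 = 592.7693
Value (long) = (F − K)·e^(−rT) = (592.7693 − 532.13) × 0.942141 = 57.1308
Short position value = −(long value) = -A$57.13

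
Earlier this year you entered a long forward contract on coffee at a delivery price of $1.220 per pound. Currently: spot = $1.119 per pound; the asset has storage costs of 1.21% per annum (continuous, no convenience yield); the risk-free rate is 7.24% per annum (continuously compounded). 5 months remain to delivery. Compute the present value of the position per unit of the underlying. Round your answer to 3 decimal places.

Current fair forward for the remaining 5 months: F = S·e^((r + u)·T), (r + u) = 0.0724 + 0.0121 = 0.0845
F = 1.119 · e^(0.0845 × 5/12) = 1.119 × 1.035835 = 1.1591
Value of long forward = (F − K)·e^(−rT) = (1.1591 − 1.220) · e^(−0.0724·5/12)
= -0.0609 × 0.970284 = -0.059

-$0.059 per pound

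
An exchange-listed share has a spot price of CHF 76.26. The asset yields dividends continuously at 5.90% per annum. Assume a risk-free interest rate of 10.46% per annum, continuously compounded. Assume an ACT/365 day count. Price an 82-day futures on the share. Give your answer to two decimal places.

F = S·e^((r − q)T) = 76.26 · e^((0.1046 − 0.0590) × 82/365)
= 76.26 · e^0.010244 = 76.26 × 1.010297
F = CHF 77.05

CHF 77.05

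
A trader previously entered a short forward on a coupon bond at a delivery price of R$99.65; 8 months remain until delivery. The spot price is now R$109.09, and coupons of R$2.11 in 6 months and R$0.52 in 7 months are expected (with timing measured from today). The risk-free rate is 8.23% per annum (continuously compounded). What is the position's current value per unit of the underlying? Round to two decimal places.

PV(remaining coupons) I = 2.11·e^(−0.0823·6/12) + 0.52·e^(−0.0823·7/12) = 2.5206
Current forward F = (S − I)·e^(rT) = (109.09 − 2.5206)·e^(0.0823·8/12) = 106.5694 × 1.056400 = 112.5799
Value (long) = (F − K)·e^(−rT) = (112.5799 − 99.65) × 0.946611 = 12.2396
Short position value = −(long value) = -R$12.24

-R$12.24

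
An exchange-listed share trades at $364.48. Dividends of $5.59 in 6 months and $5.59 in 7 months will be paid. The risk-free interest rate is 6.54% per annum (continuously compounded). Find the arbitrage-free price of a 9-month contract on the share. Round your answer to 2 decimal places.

$371.47

PV(dividends) I = 5.59·e^(−0.0654·6/12) + 5.59·e^(−0.0654·7/12)
I = 5.4102 + 5.3808 = 10.7910
F = (S − I)·e^(rT) = (364.48 − 10.7910) · e^(0.0654·9/12)
= 353.6890 · e^0.049050 = 353.6890 × 1.050273 = $371.47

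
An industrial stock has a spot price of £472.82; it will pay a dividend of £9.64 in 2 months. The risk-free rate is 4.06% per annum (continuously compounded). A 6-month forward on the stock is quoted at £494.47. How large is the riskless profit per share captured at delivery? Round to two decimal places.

£21.73 per share

PV(dividends) I = 9.64·e^(−0.0406·2/12) = 9.5750
Fair forward F* = (S − I)·e^(rT) = (472.82 − 9.5750)·e^0.020300 = 463.2450 × 1.020507 = 472.7448
Market £494.47 > fair 472.7448: forward overpriced → cash-and-carry (borrow at r, buy the stock and collect the dividends, short the forward).
Profit at T = |F_mkt − F*| = |494.47 − 472.7448| = £21.73 per share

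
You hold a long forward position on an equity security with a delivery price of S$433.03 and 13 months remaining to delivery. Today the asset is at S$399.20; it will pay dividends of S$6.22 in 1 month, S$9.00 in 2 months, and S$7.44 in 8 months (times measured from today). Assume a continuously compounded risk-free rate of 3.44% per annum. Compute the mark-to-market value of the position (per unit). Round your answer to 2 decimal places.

PV(remaining dividends) I = 6.22·e^(−0.0344·1/12) + 9.00·e^(−0.0344·2/12) + 7.44·e^(−0.0344·8/12) = 22.4221
Current forward F = (S − I)·e^(rT) = (399.20 − 22.4221)·e^(0.0344·13/12) = 376.7779 × 1.037970 = 391.0842
Value (long) = (F − K)·e^(−rT) = (391.0842 − 433.03) × 0.963419 = -40.4114
Value = -S$40.41

-S$40.41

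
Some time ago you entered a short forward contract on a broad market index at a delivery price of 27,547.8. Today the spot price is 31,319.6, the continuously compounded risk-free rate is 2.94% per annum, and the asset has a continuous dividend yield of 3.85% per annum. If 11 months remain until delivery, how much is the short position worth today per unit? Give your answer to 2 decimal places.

Current fair forward for the remaining 11 months: F = S·e^((r − q)·T), (r − q) = 0.0294 − 0.0385 = -0.0091
F = 31319.6 · e^(-0.0091 × 11/12) = 31319.6 × 0.99169303 = 31059.4290
Value of long forward = (F − K)·e^(−rT) = (31059.4290 − 27547.8) · e^(−0.0294·11/12)
= 3511.6290 × 0.97340991 = 3418.25
Short position value = −(long value) = -3418.25

-3418.25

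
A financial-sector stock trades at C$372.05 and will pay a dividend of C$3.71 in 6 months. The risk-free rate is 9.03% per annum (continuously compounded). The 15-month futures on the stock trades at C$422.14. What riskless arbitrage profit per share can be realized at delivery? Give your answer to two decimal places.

C$9.60 per share

PV(dividends) I = 3.71·e^(−0.0903·6/12) = 3.5462
Fair futures F* = (S − I)·e^(rT) = (372.05 − 3.5462)·e^0.112875 = 368.5038 × 1.119492 = 412.5371
Market C$422.14 > fair 412.5371: forward overpriced → cash-and-carry (borrow at r, buy the stock and collect the dividends, short the forward).
Profit at T = |F_mkt − F*| = |422.14 − 412.5371| = C$9.60 per share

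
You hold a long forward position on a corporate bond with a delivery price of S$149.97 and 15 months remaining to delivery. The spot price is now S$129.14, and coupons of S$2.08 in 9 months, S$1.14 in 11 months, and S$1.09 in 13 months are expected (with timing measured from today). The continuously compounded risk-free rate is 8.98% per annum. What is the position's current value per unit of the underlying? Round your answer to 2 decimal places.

-S$8.89

PV(remaining coupons) I = 2.08·e^(−0.0898·9/12) + 1.14·e^(−0.0898·11/12) + 1.09·e^(−0.0898·13/12) = 3.9834
Current forward F = (S − I)·e^(rT) = (129.14 − 3.9834)·e^(0.0898·15/12) = 125.1566 × 1.118793 = 140.0243
Value (long) = (F − K)·e^(−rT) = (140.0243 − 149.97) × 0.893821 = -8.8897
Value = -S$8.89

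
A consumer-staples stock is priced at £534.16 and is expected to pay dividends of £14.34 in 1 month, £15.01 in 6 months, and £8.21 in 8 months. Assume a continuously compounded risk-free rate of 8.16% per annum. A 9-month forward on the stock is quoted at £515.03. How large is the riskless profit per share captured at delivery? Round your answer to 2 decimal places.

£14.11 per share

PV(dividends) I = 14.34·e^(−0.0816·1/12) + 15.01·e^(−0.0816·6/12) + 8.21·e^(−0.0816·8/12) = 36.4280
Fair forward F* = (S − I)·e^(rT) = (534.16 − 36.4280)·e^0.061200 = 497.7320 × 1.063112 = 529.1449
Market £515.03 < fair 529.1449: forward underpriced → reverse cash-and-carry (short the stock, invest proceeds at r, pay the dividends, go long the forward).
Profit at T = |F_mkt − F*| = |515.03 − 529.1449| = £14.11 per share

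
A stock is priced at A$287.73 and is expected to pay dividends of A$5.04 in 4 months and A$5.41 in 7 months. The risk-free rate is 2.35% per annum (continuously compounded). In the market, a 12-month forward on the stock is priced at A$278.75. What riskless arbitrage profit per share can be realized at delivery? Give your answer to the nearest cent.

A$5.24 per share

PV(dividends) I = 5.04·e^(−0.0235·4/12) + 5.41·e^(−0.0235·7/12) = 10.3370
Fair forward F* = (S − I)·e^(rT) = (287.73 − 10.3370)·e^0.023500 = 277.3930 × 1.023778 = 283.9889
Market A$278.75 < fair 283.9889: forward underpriced → reverse cash-and-carry (short the stock, invest proceeds at r, pay the dividends, go long the forward).
Profit at T = |F_mkt − F*| = |278.75 − 283.9889| = A$5.24 per share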